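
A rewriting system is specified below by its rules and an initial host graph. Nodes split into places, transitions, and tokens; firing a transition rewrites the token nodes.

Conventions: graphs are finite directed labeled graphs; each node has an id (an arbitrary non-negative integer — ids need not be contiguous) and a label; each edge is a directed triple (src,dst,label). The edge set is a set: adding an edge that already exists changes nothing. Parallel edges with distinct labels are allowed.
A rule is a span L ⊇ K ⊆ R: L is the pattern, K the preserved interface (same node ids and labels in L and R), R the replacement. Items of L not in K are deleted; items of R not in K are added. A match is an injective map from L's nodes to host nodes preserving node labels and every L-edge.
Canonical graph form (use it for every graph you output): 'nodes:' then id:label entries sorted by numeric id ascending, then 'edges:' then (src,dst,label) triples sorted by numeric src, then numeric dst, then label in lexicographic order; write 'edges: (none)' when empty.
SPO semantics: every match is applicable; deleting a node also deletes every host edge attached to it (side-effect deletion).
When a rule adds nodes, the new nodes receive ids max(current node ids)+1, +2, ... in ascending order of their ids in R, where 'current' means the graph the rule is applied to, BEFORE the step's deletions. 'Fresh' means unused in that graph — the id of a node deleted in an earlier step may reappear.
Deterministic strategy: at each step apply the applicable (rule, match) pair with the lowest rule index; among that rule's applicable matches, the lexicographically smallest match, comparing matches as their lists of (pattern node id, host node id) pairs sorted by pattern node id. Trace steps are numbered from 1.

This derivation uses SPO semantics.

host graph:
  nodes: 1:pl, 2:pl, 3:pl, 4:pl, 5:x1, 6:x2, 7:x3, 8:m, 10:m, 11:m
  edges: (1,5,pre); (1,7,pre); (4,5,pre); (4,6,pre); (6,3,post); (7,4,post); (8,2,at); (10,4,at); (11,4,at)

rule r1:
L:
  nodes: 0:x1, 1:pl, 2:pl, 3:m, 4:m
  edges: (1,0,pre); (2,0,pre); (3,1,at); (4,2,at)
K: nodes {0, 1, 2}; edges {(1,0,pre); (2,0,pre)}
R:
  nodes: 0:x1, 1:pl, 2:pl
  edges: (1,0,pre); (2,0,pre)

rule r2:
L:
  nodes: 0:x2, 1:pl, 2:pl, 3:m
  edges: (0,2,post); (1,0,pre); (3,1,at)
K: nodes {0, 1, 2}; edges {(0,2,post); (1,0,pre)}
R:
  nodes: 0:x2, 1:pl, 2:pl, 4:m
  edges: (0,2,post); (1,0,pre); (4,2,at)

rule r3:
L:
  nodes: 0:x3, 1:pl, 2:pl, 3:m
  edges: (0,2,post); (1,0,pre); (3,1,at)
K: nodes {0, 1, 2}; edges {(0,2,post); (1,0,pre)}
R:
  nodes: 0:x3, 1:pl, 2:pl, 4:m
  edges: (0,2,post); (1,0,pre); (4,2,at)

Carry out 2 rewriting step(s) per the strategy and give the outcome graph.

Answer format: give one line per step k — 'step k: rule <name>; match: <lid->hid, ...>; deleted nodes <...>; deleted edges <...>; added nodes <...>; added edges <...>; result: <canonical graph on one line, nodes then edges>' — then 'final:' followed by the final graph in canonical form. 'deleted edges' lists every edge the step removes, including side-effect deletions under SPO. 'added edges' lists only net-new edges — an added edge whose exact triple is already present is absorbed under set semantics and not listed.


step 1: rule r2; match: 0->6, 1->4, 2->3, 3->10; deleted nodes 10; deleted edges (10,4,at); added nodes 12; added edges (12,3,at); result: nodes: 1:pl, 2:pl, 3:pl, 4:pl, 5:x1, 6:x2, 7:x3, 8:m, 11:m, 12:m edges: (1,5,pre); (1,7,pre); (4,5,pre); (4,6,pre); (6,3,post); (7,4,post); (8,2,at); (11,4,at); (12,3,at)
step 2: rule r2; match: 0->6, 1->4, 2->3, 3->11; deleted nodes 11; deleted edges (11,4,at); added nodes 13; added edges (13,3,at); result: nodes: 1:pl, 2:pl, 3:pl, 4:pl, 5:x1, 6:x2, 7:x3, 8:m, 12:m, 13:m edges: (1,5,pre); (1,7,pre); (4,5,pre); (4,6,pre); (6,3,post); (7,4,post); (8,2,at); (12,3,at); (13,3,at)
final:
nodes: 1:pl, 2:pl, 3:pl, 4:pl, 5:x1, 6:x2, 7:x3, 8:m, 12:m, 13:m
edges: (1,5,pre); (1,7,pre); (4,5,pre); (4,6,pre); (6,3,post); (7,4,post); (8,2,at); (12,3,at); (13,3,at)


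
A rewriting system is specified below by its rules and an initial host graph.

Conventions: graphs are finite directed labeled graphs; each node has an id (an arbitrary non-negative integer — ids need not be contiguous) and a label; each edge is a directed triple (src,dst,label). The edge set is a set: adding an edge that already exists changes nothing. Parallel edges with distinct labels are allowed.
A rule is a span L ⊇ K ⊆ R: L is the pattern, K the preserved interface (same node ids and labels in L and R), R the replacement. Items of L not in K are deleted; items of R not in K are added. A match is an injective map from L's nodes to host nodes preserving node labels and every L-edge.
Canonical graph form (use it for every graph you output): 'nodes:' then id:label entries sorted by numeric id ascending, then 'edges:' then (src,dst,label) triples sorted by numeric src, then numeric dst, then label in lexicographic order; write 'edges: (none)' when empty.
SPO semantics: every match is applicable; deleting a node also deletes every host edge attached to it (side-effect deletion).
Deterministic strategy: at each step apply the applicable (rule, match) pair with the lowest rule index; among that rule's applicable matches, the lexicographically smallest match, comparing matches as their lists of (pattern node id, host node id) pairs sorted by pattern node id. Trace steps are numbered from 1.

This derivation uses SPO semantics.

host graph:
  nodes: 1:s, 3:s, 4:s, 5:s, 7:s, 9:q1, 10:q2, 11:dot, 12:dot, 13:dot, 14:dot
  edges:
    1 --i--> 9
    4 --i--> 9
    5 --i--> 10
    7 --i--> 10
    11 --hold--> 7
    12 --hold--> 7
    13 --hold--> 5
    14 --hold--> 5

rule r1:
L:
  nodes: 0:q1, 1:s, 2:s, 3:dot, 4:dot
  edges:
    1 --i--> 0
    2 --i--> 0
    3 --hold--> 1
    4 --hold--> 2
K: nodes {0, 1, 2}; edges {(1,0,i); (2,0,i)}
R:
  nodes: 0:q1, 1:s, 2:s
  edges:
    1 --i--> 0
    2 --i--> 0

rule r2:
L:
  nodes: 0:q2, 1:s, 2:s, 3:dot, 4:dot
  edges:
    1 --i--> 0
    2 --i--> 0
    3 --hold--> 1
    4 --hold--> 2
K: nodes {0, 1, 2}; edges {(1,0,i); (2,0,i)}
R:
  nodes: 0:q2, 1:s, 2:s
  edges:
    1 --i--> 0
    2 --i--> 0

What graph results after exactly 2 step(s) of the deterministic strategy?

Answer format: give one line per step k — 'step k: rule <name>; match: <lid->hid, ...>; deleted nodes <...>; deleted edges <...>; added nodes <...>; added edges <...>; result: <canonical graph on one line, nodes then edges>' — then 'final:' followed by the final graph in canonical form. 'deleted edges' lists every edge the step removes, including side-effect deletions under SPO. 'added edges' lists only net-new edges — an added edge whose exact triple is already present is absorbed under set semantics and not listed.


step 1: rule r2; match: 0->10, 1->5, 2->7, 3->13, 4->11; deleted nodes 11, 13; deleted edges (11,7,hold); (13,5,hold); added nodes (none); added edges (none); result: nodes: 1:s, 3:s, 4:s, 5:s, 7:s, 9:q1, 10:q2, 12:dot, 14:dot edges: (1,9,i); (4,9,i); (5,10,i); (7,10,i); (12,7,hold); (14,5,hold)
step 2: rule r2; match: 0->10, 1->5, 2->7, 3->14, 4->12; deleted nodes 12, 14; deleted edges (12,7,hold); (14,5,hold); added nodes (none); added edges (none); result: nodes: 1:s, 3:s, 4:s, 5:s, 7:s, 9:q1, 10:q2 edges: (1,9,i); (4,9,i); (5,10,i); (7,10,i)
final:
nodes: 1:s, 3:s, 4:s, 5:s, 7:s, 9:q1, 10:q2
edges: (1,9,i); (4,9,i); (5,10,i); (7,10,i)


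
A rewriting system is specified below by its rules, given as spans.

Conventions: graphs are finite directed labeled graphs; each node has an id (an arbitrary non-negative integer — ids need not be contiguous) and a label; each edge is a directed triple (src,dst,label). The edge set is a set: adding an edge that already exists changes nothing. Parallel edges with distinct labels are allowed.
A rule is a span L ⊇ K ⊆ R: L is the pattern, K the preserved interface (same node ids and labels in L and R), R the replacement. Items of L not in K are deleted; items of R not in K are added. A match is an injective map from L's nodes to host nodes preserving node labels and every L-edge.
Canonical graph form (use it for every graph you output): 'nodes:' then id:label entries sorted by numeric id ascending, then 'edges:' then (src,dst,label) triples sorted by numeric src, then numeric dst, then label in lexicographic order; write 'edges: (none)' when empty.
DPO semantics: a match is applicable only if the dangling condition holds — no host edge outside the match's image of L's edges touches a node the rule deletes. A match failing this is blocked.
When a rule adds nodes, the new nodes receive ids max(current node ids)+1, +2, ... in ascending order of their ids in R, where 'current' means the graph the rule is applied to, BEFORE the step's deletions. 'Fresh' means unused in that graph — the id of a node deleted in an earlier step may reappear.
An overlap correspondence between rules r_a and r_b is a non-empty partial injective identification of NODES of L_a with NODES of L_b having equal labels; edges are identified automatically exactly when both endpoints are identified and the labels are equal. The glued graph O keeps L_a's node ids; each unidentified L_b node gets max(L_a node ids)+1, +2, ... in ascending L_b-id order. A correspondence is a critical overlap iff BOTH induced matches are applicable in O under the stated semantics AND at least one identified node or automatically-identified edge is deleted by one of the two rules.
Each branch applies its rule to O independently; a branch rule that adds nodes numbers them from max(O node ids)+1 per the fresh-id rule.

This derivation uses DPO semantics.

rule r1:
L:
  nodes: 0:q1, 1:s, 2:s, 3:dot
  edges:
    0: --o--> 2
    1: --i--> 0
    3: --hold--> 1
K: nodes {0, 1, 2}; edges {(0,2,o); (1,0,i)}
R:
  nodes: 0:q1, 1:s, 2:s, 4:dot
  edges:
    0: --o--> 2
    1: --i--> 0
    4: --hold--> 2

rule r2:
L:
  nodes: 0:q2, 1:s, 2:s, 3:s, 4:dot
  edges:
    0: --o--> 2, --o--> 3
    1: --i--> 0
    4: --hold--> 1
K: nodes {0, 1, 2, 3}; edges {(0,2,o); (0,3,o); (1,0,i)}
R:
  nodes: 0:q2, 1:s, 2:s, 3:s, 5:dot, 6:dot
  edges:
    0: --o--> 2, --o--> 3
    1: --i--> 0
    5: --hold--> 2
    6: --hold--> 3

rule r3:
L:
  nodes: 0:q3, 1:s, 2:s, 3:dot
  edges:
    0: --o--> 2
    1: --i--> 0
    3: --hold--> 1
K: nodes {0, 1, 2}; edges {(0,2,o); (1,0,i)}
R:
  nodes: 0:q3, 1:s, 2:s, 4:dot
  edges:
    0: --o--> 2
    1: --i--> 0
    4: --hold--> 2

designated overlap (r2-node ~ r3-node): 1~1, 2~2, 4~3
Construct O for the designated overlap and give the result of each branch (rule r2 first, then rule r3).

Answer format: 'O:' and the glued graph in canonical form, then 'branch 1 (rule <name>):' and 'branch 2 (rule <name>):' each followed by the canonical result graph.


O:
nodes: 0:q2, 1:s, 2:s, 3:s, 4:dot, 5:q3
edges: (0,2,o); (0,3,o); (1,0,i); (1,5,i); (4,1,hold); (5,2,o)
branch 1 (rule r2):
nodes: 0:q2, 1:s, 2:s, 3:s, 5:q3, 6:dot, 7:dot
edges: (0,2,o); (0,3,o); (1,0,i); (1,5,i); (5,2,o); (6,2,hold); (7,3,hold)
branch 2 (rule r3):
nodes: 0:q2, 1:s, 2:s, 3:s, 5:q3, 6:dot
edges: (0,2,o); (0,3,o); (1,0,i); (1,5,i); (5,2,o); (6,2,hold)


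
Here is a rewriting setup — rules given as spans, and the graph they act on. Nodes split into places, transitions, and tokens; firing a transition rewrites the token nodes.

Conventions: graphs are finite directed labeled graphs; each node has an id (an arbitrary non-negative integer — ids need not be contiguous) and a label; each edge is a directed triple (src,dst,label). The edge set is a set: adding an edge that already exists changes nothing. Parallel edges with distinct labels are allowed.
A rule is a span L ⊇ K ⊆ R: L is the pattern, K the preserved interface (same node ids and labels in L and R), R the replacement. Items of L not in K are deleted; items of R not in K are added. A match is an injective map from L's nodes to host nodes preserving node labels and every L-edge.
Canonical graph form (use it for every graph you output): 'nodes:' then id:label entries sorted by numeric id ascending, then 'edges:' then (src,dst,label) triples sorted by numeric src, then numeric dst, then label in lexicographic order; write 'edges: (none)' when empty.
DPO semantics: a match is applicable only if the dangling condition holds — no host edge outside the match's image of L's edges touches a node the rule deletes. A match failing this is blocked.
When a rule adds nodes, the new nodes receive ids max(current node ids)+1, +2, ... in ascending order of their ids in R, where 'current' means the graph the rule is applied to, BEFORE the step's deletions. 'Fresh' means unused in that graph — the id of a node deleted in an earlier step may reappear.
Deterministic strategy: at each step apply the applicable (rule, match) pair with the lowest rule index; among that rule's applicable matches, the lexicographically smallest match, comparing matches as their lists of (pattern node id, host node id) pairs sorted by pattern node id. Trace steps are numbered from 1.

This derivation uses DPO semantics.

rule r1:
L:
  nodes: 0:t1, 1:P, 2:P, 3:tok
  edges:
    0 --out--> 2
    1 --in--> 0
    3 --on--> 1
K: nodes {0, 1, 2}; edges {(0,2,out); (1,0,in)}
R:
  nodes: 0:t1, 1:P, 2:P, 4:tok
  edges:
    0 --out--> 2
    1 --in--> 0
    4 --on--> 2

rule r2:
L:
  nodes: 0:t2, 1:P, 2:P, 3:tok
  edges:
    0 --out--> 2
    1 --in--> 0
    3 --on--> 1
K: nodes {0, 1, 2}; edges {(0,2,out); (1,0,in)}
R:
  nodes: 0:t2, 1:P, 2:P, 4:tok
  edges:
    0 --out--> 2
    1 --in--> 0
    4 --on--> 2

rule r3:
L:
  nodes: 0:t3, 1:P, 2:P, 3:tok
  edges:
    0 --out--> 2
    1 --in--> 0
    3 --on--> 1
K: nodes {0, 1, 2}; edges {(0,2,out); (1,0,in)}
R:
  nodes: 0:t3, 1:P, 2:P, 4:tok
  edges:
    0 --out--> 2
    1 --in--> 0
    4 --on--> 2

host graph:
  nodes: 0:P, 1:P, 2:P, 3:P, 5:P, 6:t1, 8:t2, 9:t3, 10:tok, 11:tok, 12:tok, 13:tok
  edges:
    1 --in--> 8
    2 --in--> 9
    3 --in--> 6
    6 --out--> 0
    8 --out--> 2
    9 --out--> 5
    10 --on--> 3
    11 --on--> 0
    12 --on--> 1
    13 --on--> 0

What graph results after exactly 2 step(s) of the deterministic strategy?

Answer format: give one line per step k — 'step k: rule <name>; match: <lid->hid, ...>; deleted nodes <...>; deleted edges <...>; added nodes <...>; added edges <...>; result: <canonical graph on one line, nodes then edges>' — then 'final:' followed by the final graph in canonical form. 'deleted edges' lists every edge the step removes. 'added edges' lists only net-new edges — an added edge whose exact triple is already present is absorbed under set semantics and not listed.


step 1: rule r1; match: 0->6, 1->3, 2->0, 3->10; deleted nodes 10; deleted edges (10,3,on); added nodes 14; added edges (14,0,on); result: nodes: 0:P, 1:P, 2:P, 3:P, 5:P, 6:t1, 8:t2, 9:t3, 11:tok, 12:tok, 13:tok, 14:tok edges: (1,8,in); (2,9,in); (3,6,in); (6,0,out); (8,2,out); (9,5,out); (11,0,on); (12,1,on); (13,0,on); (14,0,on)
step 2: rule r2; match: 0->8, 1->1, 2->2, 3->12; deleted nodes 12; deleted edges (12,1,on); added nodes 15; added edges (15,2,on); result: nodes: 0:P, 1:P, 2:P, 3:P, 5:P, 6:t1, 8:t2, 9:t3, 11:tok, 13:tok, 14:tok, 15:tok edges: (1,8,in); (2,9,in); (3,6,in); (6,0,out); (8,2,out); (9,5,out); (11,0,on); (13,0,on); (14,0,on); (15,2,on)
final:
nodes: 0:P, 1:P, 2:P, 3:P, 5:P, 6:t1, 8:t2, 9:t3, 11:tok, 13:tok, 14:tok, 15:tok
edges: (1,8,in); (2,9,in); (3,6,in); (6,0,out); (8,2,out); (9,5,out); (11,0,on); (13,0,on); (14,0,on); (15,2,on)


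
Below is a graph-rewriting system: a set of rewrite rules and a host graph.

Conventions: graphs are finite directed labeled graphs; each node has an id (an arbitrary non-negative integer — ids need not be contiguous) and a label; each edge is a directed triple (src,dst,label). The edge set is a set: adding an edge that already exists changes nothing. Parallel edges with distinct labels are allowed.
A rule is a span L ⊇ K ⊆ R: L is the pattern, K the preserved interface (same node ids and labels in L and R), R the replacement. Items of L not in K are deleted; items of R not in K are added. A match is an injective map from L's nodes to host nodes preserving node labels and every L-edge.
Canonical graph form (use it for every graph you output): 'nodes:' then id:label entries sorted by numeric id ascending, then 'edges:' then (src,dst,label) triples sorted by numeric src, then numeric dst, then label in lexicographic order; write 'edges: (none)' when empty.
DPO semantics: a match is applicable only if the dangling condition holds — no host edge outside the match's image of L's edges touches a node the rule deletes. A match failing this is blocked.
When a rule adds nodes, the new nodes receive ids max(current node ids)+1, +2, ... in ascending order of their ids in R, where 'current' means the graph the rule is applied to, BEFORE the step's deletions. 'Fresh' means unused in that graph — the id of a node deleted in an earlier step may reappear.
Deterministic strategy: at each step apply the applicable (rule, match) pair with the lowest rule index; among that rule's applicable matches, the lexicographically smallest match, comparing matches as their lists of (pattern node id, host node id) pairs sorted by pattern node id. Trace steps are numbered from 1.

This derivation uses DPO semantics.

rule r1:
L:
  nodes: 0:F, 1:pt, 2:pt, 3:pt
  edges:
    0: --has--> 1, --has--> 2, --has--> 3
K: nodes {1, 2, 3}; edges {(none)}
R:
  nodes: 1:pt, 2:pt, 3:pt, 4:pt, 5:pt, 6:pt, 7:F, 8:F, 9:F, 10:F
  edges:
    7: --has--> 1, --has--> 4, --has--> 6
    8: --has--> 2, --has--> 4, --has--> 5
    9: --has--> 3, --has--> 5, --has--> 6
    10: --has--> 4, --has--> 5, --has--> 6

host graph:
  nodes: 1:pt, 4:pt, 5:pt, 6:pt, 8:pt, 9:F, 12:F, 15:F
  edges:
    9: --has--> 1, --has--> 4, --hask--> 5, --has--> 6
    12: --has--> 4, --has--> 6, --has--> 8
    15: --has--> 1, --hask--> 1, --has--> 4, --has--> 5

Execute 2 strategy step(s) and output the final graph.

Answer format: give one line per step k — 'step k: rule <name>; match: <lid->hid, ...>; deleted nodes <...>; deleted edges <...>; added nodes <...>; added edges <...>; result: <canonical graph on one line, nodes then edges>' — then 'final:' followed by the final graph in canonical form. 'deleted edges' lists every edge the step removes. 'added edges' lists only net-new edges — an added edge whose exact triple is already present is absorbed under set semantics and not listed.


step 1: rule r1; match: 0->12, 1->4, 2->6, 3->8; deleted nodes 12; deleted edges (12,4,has); (12,6,has); (12,8,has); added nodes 16, 17, 18, 19, 20, 21, 22; added edges (19,4,has); (19,16,has); (19,18,has); (20,6,has); (20,16,has); (20,17,has); (21,8,has); (21,17,has); (21,18,has); (22,16,has); (22,17,has); (22,18,has); result: nodes: 1:pt, 4:pt, 5:pt, 6:pt, 8:pt, 9:F, 15:F, 16:pt, 17:pt, 18:pt, 19:F, 20:F, 21:F, 22:F edges: (9,1,has); (9,4,has); (9,5,hask); (9,6,has); (15,1,has); (15,1,hask); (15,4,has); (15,5,has); (19,4,has); (19,16,has); (19,18,has); (20,6,has); (20,16,has); (20,17,has); (21,8,has); (21,17,has); (21,18,has); (22,16,has); (22,17,has); (22,18,has)
step 2: rule r1; match: 0->19, 1->4, 2->16, 3->18; deleted nodes 19; deleted edges (19,4,has); (19,16,has); (19,18,has); added nodes 23, 24, 25, 26, 27, 28, 29; added edges (26,4,has); (26,23,has); (26,25,has); (27,16,has); (27,23,has); (27,24,has); (28,18,has); (28,24,has); (28,25,has); (29,23,has); (29,24,has); (29,25,has); result: nodes: 1:pt, 4:pt, 5:pt, 6:pt, 8:pt, 9:F, 15:F, 16:pt, 17:pt, 18:pt, 20:F, 21:F, 22:F, 23:pt, 24:pt, 25:pt, 26:F, 27:F, 28:F, 29:F edges: (9,1,has); (9,4,has); (9,5,hask); (9,6,has); (15,1,has); (15,1,hask); (15,4,has); (15,5,has); (20,6,has); (20,16,has); (20,17,has); (21,8,has); (21,17,has); (21,18,has); (22,16,has); (22,17,has); (22,18,has); (26,4,has); (26,23,has); (26,25,has); (27,16,has); (27,23,has); (27,24,has); (28,18,has); (28,24,has); (28,25,has); (29,23,has); (29,24,has); (29,25,has)
final:
nodes: 1:pt, 4:pt, 5:pt, 6:pt, 8:pt, 9:F, 15:F, 16:pt, 17:pt, 18:pt, 20:F, 21:F, 22:F, 23:pt, 24:pt, 25:pt, 26:F, 27:F, 28:F, 29:F
edges: (9,1,has); (9,4,has); (9,5,hask); (9,6,has); (15,1,has); (15,1,hask); (15,4,has); (15,5,has); (20,6,has); (20,16,has); (20,17,has); (21,8,has); (21,17,has); (21,18,has); (22,16,has); (22,17,has); (22,18,has); (26,4,has); (26,23,has); (26,25,has); (27,16,has); (27,23,has); (27,24,has); (28,18,has); (28,24,has); (28,25,has); (29,23,has); (29,24,has); (29,25,has)


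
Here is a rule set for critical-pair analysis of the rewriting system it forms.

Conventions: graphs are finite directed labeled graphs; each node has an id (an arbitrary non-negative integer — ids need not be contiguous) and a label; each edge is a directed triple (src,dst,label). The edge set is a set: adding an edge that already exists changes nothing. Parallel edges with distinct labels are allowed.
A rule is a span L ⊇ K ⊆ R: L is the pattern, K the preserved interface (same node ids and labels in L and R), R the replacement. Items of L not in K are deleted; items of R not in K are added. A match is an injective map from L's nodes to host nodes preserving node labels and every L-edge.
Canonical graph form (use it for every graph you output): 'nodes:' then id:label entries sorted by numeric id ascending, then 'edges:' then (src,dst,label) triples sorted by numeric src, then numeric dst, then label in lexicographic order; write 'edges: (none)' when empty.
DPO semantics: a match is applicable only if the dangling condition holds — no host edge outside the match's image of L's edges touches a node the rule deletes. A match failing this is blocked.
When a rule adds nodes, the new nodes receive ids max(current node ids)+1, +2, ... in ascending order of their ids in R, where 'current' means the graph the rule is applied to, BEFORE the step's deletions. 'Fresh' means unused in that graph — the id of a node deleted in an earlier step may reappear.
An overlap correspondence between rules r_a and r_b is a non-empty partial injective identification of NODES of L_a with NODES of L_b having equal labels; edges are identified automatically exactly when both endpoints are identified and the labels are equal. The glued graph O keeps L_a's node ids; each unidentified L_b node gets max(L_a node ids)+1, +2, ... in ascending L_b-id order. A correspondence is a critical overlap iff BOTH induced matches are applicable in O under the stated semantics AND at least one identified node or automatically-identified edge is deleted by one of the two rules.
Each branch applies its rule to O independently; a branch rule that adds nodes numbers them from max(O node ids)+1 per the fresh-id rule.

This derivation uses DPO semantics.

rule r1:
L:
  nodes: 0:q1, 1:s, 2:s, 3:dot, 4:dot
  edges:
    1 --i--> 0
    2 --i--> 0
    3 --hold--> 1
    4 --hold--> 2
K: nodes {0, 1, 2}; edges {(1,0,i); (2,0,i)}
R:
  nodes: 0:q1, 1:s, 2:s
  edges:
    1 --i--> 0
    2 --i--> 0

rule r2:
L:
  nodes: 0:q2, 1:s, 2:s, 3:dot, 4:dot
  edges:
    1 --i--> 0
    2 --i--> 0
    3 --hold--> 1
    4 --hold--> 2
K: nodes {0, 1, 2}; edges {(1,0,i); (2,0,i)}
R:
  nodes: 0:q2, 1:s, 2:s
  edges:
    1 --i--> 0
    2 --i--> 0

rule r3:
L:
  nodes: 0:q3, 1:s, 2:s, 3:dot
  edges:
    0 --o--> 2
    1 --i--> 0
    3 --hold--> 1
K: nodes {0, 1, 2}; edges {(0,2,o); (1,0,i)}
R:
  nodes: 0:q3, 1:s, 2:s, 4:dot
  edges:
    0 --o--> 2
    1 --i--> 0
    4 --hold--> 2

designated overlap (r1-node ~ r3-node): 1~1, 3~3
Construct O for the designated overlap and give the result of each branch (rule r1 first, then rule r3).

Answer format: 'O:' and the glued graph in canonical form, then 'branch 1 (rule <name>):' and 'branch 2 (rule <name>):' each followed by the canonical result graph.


O:
nodes: 0:q1, 1:s, 2:s, 3:dot, 4:dot, 5:q3, 6:s
edges: (1,0,i); (1,5,i); (2,0,i); (3,1,hold); (4,2,hold); (5,6,o)
branch 1 (rule r1):
nodes: 0:q1, 1:s, 2:s, 5:q3, 6:s
edges: (1,0,i); (1,5,i); (2,0,i); (5,6,o)
branch 2 (rule r3):
nodes: 0:q1, 1:s, 2:s, 4:dot, 5:q3, 6:s, 7:dot
edges: (1,0,i); (1,5,i); (2,0,i); (4,2,hold); (5,6,o); (7,6,hold)


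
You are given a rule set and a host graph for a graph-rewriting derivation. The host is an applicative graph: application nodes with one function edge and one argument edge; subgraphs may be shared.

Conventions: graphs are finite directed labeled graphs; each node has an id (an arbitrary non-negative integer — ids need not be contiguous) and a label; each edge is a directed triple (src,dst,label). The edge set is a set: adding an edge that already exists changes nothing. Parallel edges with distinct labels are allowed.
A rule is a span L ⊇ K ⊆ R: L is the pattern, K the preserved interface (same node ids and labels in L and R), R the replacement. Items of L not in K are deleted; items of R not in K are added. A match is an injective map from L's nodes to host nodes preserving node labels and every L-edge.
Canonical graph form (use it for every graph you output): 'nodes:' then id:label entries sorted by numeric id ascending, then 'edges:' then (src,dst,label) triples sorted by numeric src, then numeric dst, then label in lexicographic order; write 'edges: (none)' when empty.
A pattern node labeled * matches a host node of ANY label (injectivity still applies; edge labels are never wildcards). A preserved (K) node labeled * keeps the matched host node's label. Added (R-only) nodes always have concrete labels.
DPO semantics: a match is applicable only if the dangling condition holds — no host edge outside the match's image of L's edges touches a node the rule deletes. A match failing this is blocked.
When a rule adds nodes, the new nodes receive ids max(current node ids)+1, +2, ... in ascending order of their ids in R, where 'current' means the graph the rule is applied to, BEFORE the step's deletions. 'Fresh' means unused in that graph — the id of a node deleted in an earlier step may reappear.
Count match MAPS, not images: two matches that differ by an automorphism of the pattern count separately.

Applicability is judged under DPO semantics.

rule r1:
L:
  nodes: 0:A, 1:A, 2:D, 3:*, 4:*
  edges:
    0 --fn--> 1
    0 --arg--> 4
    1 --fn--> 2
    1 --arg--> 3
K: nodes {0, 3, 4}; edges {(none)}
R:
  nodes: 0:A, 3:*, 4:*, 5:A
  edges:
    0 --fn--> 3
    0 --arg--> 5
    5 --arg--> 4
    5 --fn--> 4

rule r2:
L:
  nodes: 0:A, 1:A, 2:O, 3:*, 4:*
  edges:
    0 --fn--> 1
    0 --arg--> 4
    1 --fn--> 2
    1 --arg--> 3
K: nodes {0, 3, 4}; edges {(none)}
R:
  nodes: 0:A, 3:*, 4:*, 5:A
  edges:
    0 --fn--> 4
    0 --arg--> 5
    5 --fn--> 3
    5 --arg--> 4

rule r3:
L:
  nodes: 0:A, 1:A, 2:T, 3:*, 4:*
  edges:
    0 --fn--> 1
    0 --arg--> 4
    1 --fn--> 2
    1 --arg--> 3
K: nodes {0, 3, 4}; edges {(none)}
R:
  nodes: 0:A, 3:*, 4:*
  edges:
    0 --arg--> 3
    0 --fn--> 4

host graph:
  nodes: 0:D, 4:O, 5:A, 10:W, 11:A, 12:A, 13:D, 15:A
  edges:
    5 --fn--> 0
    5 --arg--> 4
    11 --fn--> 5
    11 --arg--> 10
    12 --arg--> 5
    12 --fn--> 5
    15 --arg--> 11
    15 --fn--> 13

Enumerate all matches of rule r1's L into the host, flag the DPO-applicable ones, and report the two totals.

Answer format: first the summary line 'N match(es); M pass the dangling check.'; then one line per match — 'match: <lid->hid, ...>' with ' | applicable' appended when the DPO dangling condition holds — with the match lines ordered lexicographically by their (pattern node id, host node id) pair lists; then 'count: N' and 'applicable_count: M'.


1 match(es); 0 pass the dangling check.
match: 0->11, 1->5, 2->0, 3->4, 4->10
count: 1
applicable_count: 0


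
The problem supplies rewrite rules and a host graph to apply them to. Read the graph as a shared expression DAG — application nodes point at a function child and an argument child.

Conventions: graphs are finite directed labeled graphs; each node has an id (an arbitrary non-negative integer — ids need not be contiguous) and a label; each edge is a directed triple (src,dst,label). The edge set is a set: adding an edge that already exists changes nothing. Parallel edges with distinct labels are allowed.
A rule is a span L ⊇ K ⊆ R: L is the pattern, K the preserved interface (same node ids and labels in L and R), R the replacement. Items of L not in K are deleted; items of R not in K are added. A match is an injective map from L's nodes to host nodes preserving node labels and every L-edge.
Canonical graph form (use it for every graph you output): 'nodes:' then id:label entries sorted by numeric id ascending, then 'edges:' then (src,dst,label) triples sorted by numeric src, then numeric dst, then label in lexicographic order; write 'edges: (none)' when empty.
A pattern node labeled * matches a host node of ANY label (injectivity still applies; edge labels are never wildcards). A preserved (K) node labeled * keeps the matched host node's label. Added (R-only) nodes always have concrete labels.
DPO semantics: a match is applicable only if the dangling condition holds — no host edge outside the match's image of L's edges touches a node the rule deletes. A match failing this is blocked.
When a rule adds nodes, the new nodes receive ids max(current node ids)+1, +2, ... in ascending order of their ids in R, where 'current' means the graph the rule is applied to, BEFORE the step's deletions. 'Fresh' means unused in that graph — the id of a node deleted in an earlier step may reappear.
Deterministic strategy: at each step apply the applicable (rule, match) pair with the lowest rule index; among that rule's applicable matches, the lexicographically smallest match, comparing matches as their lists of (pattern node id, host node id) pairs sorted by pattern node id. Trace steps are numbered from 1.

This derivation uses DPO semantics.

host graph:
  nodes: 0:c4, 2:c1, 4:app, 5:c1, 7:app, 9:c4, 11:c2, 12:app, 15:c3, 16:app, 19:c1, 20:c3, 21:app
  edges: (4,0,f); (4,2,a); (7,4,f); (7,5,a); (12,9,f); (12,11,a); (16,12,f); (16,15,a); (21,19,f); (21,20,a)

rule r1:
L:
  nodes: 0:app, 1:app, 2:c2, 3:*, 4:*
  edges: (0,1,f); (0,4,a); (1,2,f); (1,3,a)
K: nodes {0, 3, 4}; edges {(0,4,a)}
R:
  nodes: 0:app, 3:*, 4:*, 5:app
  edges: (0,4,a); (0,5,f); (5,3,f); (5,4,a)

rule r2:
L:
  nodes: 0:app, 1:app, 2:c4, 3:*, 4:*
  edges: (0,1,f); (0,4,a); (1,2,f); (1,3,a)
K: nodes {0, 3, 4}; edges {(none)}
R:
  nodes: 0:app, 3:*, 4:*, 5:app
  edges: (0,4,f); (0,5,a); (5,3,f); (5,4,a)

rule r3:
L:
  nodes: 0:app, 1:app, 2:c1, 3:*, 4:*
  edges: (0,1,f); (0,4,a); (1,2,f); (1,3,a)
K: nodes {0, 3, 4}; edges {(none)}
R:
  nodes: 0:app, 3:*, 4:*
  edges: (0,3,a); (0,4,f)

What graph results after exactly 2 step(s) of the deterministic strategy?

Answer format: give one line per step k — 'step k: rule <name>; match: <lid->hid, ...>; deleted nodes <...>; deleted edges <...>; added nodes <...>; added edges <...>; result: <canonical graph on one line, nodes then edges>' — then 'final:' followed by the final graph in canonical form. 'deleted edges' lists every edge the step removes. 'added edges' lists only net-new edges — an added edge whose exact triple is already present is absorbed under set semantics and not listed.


step 1: rule r2; match: 0->7, 1->4, 2->0, 3->2, 4->5; deleted nodes 0, 4; deleted edges (4,0,f); (4,2,a); (7,4,f); (7,5,a); added nodes 22; added edges (7,5,f); (7,22,a); (22,2,f); (22,5,a); result: nodes: 2:c1, 5:c1, 7:app, 9:c4, 11:c2, 12:app, 15:c3, 16:app, 19:c1, 20:c3, 21:app, 22:app edges: (7,5,f); (7,22,a); (12,9,f); (12,11,a); (16,12,f); (16,15,a); (21,19,f); (21,20,a); (22,2,f); (22,5,a)
step 2: rule r2; match: 0->16, 1->12, 2->9, 3->11, 4->15; deleted nodes 9, 12; deleted edges (12,9,f); (12,11,a); (16,12,f); (16,15,a); added nodes 23; added edges (16,15,f); (16,23,a); (23,11,f); (23,15,a); result: nodes: 2:c1, 5:c1, 7:app, 11:c2, 15:c3, 16:app, 19:c1, 20:c3, 21:app, 22:app, 23:app edges: (7,5,f); (7,22,a); (16,15,f); (16,23,a); (21,19,f); (21,20,a); (22,2,f); (22,5,a); (23,11,f); (23,15,a)
final:
nodes: 2:c1, 5:c1, 7:app, 11:c2, 15:c3, 16:app, 19:c1, 20:c3, 21:app, 22:app, 23:app
edges: (7,5,f); (7,22,a); (16,15,f); (16,23,a); (21,19,f); (21,20,a); (22,2,f); (22,5,a); (23,11,f); (23,15,a)


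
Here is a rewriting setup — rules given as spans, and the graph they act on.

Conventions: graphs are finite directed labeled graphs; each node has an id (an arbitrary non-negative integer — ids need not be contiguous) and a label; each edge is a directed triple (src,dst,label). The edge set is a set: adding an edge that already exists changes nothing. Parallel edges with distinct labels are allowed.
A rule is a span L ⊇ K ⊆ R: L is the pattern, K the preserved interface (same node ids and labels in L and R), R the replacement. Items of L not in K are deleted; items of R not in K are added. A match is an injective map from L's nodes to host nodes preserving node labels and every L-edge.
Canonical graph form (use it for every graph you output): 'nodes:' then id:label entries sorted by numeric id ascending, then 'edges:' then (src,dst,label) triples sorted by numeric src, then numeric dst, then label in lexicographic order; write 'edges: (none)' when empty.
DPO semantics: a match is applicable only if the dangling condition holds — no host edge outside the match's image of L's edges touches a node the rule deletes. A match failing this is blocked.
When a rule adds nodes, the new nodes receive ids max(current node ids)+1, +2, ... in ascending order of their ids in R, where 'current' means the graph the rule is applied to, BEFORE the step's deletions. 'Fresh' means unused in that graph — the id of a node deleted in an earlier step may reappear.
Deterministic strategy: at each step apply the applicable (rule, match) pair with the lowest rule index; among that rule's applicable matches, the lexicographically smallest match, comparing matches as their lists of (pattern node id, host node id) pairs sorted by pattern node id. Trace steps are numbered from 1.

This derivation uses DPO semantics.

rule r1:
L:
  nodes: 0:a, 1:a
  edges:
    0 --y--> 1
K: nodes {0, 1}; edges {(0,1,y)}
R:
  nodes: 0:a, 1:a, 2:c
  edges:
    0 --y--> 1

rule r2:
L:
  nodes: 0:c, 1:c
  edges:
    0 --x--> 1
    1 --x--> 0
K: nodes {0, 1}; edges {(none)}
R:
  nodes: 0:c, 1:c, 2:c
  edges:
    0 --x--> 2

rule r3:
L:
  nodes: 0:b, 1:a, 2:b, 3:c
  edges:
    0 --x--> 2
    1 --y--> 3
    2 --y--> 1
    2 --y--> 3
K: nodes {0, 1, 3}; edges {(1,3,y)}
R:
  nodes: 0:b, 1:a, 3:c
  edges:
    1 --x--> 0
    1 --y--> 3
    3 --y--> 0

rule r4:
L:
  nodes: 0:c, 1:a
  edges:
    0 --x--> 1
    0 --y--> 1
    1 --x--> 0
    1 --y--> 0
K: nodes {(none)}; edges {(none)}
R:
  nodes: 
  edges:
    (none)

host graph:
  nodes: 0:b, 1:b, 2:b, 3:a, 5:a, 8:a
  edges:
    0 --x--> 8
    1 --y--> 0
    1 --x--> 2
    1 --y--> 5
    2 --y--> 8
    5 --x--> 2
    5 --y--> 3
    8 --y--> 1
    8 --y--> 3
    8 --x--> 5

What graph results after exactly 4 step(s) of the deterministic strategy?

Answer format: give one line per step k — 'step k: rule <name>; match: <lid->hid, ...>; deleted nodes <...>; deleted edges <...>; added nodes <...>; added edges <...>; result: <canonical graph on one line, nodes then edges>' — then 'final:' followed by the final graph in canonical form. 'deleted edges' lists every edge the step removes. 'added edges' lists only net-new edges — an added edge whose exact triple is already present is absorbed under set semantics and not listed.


step 1: rule r1; match: 0->5, 1->3; deleted nodes (none); deleted edges (none); added nodes 9; added edges (none); result: nodes: 0:b, 1:b, 2:b, 3:a, 5:a, 8:a, 9:c edges: (0,8,x); (1,0,y); (1,2,x); (1,5,y); (2,8,y); (5,2,x); (5,3,y); (8,1,y); (8,3,y); (8,5,x)
step 2: rule r1; match: 0->5, 1->3; deleted nodes (none); deleted edges (none); added nodes 10; added edges (none); result: nodes: 0:b, 1:b, 2:b, 3:a, 5:a, 8:a, 9:c, 10:c edges: (0,8,x); (1,0,y); (1,2,x); (1,5,y); (2,8,y); (5,2,x); (5,3,y); (8,1,y); (8,3,y); (8,5,x)
step 3: rule r1; match: 0->5, 1->3; deleted nodes (none); deleted edges (none); added nodes 11; added edges (none); result: nodes: 0:b, 1:b, 2:b, 3:a, 5:a, 8:a, 9:c, 10:c, 11:c edges: (0,8,x); (1,0,y); (1,2,x); (1,5,y); (2,8,y); (5,2,x); (5,3,y); (8,1,y); (8,3,y); (8,5,x)
step 4: rule r1; match: 0->5, 1->3; deleted nodes (none); deleted edges (none); added nodes 12; added edges (none); result: nodes: 0:b, 1:b, 2:b, 3:a, 5:a, 8:a, 9:c, 10:c, 11:c, 12:c edges: (0,8,x); (1,0,y); (1,2,x); (1,5,y); (2,8,y); (5,2,x); (5,3,y); (8,1,y); (8,3,y); (8,5,x)
final:
nodes: 0:b, 1:b, 2:b, 3:a, 5:a, 8:a, 9:c, 10:c, 11:c, 12:c
edges: (0,8,x); (1,0,y); (1,2,x); (1,5,y); (2,8,y); (5,2,x); (5,3,y); (8,1,y); (8,3,y); (8,5,x)


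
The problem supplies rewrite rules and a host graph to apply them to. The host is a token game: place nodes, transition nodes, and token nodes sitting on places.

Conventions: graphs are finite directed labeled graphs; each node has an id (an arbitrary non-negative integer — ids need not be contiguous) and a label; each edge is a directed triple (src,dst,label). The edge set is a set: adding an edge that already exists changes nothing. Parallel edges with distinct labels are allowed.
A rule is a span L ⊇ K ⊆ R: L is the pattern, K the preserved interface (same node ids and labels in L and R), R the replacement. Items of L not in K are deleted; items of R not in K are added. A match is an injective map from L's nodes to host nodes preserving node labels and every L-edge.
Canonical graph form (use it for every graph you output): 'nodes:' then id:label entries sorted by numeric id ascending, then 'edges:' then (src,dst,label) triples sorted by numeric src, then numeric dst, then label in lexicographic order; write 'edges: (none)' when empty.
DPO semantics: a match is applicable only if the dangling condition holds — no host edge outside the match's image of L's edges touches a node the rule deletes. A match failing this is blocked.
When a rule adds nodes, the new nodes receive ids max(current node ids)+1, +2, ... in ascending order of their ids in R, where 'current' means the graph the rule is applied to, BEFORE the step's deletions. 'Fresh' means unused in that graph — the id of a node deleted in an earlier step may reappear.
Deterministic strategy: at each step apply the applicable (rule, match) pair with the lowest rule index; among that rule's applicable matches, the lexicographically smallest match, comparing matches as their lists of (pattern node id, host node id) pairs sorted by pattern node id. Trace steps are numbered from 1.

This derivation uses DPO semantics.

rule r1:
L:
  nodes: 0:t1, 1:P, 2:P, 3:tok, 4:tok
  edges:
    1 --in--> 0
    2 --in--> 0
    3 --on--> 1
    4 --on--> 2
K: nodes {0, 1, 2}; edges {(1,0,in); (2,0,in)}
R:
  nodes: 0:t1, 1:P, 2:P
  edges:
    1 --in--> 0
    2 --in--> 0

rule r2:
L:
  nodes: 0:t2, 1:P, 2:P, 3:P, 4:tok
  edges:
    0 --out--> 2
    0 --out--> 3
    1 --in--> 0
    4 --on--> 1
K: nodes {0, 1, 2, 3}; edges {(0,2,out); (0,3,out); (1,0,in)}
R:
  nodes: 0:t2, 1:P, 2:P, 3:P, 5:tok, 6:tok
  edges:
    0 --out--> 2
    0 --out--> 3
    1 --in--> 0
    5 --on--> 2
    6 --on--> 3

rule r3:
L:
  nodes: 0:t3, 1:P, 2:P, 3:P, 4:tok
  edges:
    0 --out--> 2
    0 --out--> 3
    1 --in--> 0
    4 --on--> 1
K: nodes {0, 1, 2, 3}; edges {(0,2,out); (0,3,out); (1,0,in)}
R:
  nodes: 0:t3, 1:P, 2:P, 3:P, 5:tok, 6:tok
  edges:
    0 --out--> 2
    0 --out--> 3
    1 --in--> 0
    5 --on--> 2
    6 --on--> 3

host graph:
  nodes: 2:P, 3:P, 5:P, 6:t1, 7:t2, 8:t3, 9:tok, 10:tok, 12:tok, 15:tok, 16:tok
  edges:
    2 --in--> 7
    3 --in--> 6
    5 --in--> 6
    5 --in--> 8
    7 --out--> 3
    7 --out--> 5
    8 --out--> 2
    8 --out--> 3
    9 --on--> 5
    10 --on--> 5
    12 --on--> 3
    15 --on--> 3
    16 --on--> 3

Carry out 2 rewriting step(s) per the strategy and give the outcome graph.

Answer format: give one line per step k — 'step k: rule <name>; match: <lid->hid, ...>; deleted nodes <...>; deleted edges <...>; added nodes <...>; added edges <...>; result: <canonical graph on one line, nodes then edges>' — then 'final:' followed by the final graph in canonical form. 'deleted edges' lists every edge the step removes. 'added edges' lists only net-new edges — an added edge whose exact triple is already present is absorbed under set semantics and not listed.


step 1: rule r1; match: 0->6, 1->3, 2->5, 3->12, 4->9; deleted nodes 9, 12; deleted edges (9,5,on); (12,3,on); added nodes (none); added edges (none); result: nodes: 2:P, 3:P, 5:P, 6:t1, 7:t2, 8:t3, 10:tok, 15:tok, 16:tok edges: (2,7,in); (3,6,in); (5,6,in); (5,8,in); (7,3,out); (7,5,out); (8,2,out); (8,3,out); (10,5,on); (15,3,on); (16,3,on)
step 2: rule r1; match: 0->6, 1->3, 2->5, 3->15, 4->10; deleted nodes 10, 15; deleted edges (10,5,on); (15,3,on); added nodes (none); added edges (none); result: nodes: 2:P, 3:P, 5:P, 6:t1, 7:t2, 8:t3, 16:tok edges: (2,7,in); (3,6,in); (5,6,in); (5,8,in); (7,3,out); (7,5,out); (8,2,out); (8,3,out); (16,3,on)
final:
nodes: 2:P, 3:P, 5:P, 6:t1, 7:t2, 8:t3, 16:tok
edges: (2,7,in); (3,6,in); (5,6,in); (5,8,in); (7,3,out); (7,5,out); (8,2,out); (8,3,out); (16,3,on)
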